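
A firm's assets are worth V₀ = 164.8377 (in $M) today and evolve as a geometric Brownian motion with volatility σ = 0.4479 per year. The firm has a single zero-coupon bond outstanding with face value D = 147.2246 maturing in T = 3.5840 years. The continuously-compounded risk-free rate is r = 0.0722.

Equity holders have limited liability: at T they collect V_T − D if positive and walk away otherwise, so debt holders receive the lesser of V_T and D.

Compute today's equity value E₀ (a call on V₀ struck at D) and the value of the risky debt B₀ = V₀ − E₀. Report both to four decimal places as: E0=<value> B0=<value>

E0=75.3360 B0=89.5017

d₁ = [ln(V₀/D) + (r + σ²/2)T] / (σ√T)
   = [ln(164.8377/147.2246) + (0.0722 + 0.5·0.4479²)·3.5840] / (0.4479·√3.5840)
   = [0.113002 + 0.618266] / 0.847940 = 0.862405
d₂ = d₁ − σ√T = 0.862405 − 0.847940 = 0.014465
N(d₁) = 0.805768,  N(d₂) = 0.505771,  e^(−rT) = 0.772005
E₀ = V₀·N(d₁) − D·e^(−rT)·N(d₂)
   = 164.8377·0.805768 − 147.2246·0.772005·0.505771 = 75.335985
B₀ = V₀ − E₀ = 164.8377 − 75.335985 = 89.501715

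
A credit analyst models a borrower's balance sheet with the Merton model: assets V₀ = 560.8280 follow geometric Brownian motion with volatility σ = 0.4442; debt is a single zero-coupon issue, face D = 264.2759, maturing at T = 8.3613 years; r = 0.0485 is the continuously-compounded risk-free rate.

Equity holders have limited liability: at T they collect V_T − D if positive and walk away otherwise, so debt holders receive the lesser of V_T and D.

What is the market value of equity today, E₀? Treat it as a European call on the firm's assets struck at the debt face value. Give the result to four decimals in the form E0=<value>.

E0=420.3261

d₁ = [ln(V₀/D) + (r + σ²/2)T] / (σ√T)
   = [ln(560.8280/264.2759) + (0.0485 + 0.5·0.4442²)·8.3613] / (0.4442·√8.3613)
   = [0.752421 + 1.230422] / 1.284445 = 1.543735
d₂ = d₁ − σ√T = 1.543735 − 1.284445 = 0.259291
N(d₁) = 0.938674,  N(d₂) = 0.602294,  e^(−rT) = 0.666628
E₀ = V₀·N(d₁) − D·e^(−rT)·N(d₂)
   = 560.8280·0.938674 − 264.2759·0.666628·0.602294 = 420.326076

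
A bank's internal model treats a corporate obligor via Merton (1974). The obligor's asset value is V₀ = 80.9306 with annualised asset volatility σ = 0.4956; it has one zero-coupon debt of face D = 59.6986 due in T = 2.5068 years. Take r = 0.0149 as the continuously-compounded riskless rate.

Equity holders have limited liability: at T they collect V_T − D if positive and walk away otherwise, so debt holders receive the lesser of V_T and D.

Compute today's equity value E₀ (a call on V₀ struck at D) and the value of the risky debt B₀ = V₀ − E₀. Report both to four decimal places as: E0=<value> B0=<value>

E0=34.6855 B0=46.2451

d₁ = [ln(V₀/D) + (r + σ²/2)T] / (σ√T)
   = [ln(80.9306/59.6986) + (0.0149 + 0.5·0.4956²)·2.5068] / (0.4956·√2.5068)
   = [0.304283 + 0.345211] / 0.784677 = 0.827721
d₂ = d₁ − σ√T = 0.827721 − 0.784677 = 0.043044
N(d₁) = 0.796086,  N(d₂) = 0.517167,  e^(−rT) = 0.963338
E₀ = V₀·N(d₁) − D·e^(−rT)·N(d₂)
   = 80.9306·0.796086 − 59.6986·0.963338·0.517167 = 34.685492
B₀ = V₀ − E₀ = 80.9306 − 34.685492 = 46.245108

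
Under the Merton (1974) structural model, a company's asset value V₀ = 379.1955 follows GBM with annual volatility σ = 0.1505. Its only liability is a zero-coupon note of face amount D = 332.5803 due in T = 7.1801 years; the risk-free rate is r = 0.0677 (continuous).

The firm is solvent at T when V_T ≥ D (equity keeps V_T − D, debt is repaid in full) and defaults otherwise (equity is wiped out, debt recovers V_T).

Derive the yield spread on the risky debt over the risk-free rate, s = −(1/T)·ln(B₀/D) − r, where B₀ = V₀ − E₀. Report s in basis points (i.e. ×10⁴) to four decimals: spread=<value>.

d₁ = [ln(V₀/D) + (r + σ²/2)T] / (σ√T)
   = [ln(379.1955/332.5803) + (0.0677 + 0.5·0.1505²)·7.1801] / (0.1505·√7.1801)
   = [0.131171 + 0.567408] / 0.403275 = 1.732262
d₂ = d₁ − σ√T = 1.732262 − 0.403275 = 1.328987
N(d₁) = 0.958387,  N(d₂) = 0.908074,  e^(−rT) = 0.615025
E₀ = V₀·N(d₁) − D·e^(−rT)·N(d₂)
   = 379.1955·0.958387 − 332.5803·0.615025·0.908074 = 177.673802
B₀ = V₀ − E₀ = 379.1955 − 177.673802 = 201.521698
spread = −(1/T)·ln(B₀/D) − r = −(1/7.1801)·ln(201.521698/332.5803) − 0.0677 = 0.00207400
in basis points: 0.00207400 × 10⁴ = 20.7400 bp

spread=20.7400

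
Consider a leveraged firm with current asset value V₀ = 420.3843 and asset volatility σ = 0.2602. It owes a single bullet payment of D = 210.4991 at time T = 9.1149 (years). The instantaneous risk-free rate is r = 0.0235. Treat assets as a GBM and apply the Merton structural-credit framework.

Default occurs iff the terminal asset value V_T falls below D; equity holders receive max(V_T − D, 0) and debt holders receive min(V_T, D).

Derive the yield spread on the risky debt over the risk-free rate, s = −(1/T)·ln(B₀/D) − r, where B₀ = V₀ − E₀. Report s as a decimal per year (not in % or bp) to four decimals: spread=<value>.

spread=0.0083

d₁ = [ln(V₀/D) + (r + σ²/2)T] / (σ√T)
   = [ln(420.3843/210.4991) + (0.0235 + 0.5·0.2602²)·9.1149] / (0.2602·√9.1149)
   = [0.691688 + 0.522758] / 0.785567 = 1.545948
d₂ = d₁ − σ√T = 1.545948 − 0.785567 = 0.760381
N(d₁) = 0.938941,  N(d₂) = 0.776487,  e^(−rT) = 0.807187
E₀ = V₀·N(d₁) − D·e^(−rT)·N(d₂)
   = 420.3843·0.938941 − 210.4991·0.807187·0.776487 = 262.781780
B₀ = V₀ − E₀ = 420.3843 − 262.781780 = 157.602520
spread = −(1/T)·ln(B₀/D) − r = −(1/9.1149)·ln(157.602520/210.4991) − 0.0235 = 0.00825078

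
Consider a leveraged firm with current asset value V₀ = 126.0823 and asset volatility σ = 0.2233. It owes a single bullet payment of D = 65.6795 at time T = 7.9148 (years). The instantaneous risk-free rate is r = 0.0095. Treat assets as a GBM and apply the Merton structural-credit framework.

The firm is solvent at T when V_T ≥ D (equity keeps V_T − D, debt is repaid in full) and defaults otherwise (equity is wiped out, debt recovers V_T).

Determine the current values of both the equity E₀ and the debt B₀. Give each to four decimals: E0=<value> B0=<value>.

E0=68.4176 B0=57.6647

d₁ = [ln(V₀/D) + (r + σ²/2)T] / (σ√T)
   = [ln(126.0823/65.6795) + (0.0095 + 0.5·0.2233²)·7.9148] / (0.2233·√7.9148)
   = [0.652148 + 0.272518] / 0.628216 = 1.471893
d₂ = d₁ − σ√T = 1.471893 − 0.628216 = 0.843677
N(d₁) = 0.929475,  N(d₂) = 0.800575,  e^(−rT) = 0.927567
E₀ = V₀·N(d₁) − D·e^(−rT)·N(d₂)
   = 126.0823·0.929475 − 65.6795·0.927567·0.800575 = 68.417628
B₀ = V₀ − E₀ = 126.0823 − 68.417628 = 57.664672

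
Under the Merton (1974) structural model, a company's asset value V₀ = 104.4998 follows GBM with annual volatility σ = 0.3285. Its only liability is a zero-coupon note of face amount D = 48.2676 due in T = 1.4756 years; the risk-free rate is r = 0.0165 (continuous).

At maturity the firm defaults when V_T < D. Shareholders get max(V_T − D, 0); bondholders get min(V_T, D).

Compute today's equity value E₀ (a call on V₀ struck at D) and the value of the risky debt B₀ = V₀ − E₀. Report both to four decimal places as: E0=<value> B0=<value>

E0=57.6293 B0=46.8705

d₁ = [ln(V₀/D) + (r + σ²/2)T] / (σ√T)
   = [ln(104.4998/48.2676) + (0.0165 + 0.5·0.3285²)·1.4756] / (0.3285·√1.4756)
   = [0.772425 + 0.103965] / 0.399043 = 2.196229
d₂ = d₁ − σ√T = 2.196229 − 0.399043 = 1.797186
N(d₁) = 0.985962,  N(d₂) = 0.963847,  e^(−rT) = 0.975947
E₀ = V₀·N(d₁) − D·e^(−rT)·N(d₂)
   = 104.4998·0.985962 − 48.2676·0.975947·0.963847 = 57.629302
B₀ = V₀ − E₀ = 104.4998 − 57.629302 = 46.870498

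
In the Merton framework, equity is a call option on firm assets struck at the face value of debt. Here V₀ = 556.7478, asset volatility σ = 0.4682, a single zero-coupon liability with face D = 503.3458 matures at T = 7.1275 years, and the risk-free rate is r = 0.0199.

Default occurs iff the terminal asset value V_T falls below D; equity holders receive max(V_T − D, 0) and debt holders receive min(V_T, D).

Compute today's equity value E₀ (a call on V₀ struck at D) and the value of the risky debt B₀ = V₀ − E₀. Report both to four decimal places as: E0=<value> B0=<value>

E0=296.2827 B0=260.4651

d₁ = [ln(V₀/D) + (r + σ²/2)T] / (σ√T)
   = [ln(556.7478/503.3458) + (0.0199 + 0.5·0.4682²)·7.1275] / (0.4682·√7.1275)
   = [0.100835 + 0.923051] / 1.249971 = 0.819128
d₂ = d₁ − σ√T = 0.819128 − 1.249971 = -0.430843
N(d₁) = 0.793643,  N(d₂) = 0.333291,  e^(−rT) = 0.867762
E₀ = V₀·N(d₁) − D·e^(−rT)·N(d₂)
   = 556.7478·0.793643 − 503.3458·0.867762·0.333291 = 296.282712
B₀ = V₀ − E₀ = 556.7478 − 296.282712 = 260.465088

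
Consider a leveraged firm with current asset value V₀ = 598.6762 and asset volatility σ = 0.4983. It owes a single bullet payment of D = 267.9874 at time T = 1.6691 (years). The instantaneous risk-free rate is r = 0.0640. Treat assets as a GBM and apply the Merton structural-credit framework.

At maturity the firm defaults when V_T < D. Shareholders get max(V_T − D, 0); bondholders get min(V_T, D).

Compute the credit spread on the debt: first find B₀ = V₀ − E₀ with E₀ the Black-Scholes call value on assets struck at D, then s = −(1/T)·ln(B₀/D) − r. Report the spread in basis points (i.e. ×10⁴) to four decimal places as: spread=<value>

d₁ = [ln(V₀/D) + (r + σ²/2)T] / (σ√T)
   = [ln(598.6762/267.9874) + (0.0640 + 0.5·0.4983²)·1.6691] / (0.4983·√1.6691)
   = [0.803781 + 0.314044] / 0.643772 = 1.736367
d₂ = d₁ − σ√T = 1.736367 − 0.643772 = 1.092595
N(d₁) = 0.958751,  N(d₂) = 0.862714,  e^(−rT) = 0.898685
E₀ = V₀·N(d₁) − D·e^(−rT)·N(d₂)
   = 598.6762·0.958751 − 267.9874·0.898685·0.862714 = 366.208203
B₀ = V₀ − E₀ = 598.6762 − 366.208203 = 232.467997
spread = −(1/T)·ln(B₀/D) − r = −(1/1.6691)·ln(232.467997/267.9874) − 0.0640 = 0.02118806
in basis points: 0.02118806 × 10⁴ = 211.8806 bp

spread=211.8806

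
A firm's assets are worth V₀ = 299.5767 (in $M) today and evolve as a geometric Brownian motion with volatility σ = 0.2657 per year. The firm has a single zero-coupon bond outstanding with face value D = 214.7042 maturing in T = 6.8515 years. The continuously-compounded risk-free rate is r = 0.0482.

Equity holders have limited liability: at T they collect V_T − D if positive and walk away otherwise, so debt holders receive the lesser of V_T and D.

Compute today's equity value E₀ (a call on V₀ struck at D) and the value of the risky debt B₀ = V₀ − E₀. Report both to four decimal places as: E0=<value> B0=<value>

E0=158.3492 B0=141.2275

d₁ = [ln(V₀/D) + (r + σ²/2)T] / (σ√T)
   = [ln(299.5767/214.7042) + (0.0482 + 0.5·0.2657²)·6.8515] / (0.2657·√6.8515)
   = [0.333109 + 0.572088] / 0.695480 = 1.301544
d₂ = d₁ − σ√T = 1.301544 − 0.695480 = 0.606065
N(d₁) = 0.903464,  N(d₂) = 0.727764,  e^(−rT) = 0.718750
E₀ = V₀·N(d₁) − D·e^(−rT)·N(d₂)
   = 299.5767·0.903464 − 214.7042·0.718750·0.727764 = 158.349230
B₀ = V₀ − E₀ = 299.5767 − 158.349230 = 141.227470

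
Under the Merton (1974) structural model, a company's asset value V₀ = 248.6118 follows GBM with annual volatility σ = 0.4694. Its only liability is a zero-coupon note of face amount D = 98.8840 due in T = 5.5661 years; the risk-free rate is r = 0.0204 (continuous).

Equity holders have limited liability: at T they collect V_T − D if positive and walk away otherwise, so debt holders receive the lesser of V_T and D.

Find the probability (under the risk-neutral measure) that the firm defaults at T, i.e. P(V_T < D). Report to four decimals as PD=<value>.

PD=0.3515

d₁ = [ln(V₀/D) + (r + σ²/2)T] / (σ√T)
   = [ln(248.6118/98.8840) + (0.0204 + 0.5·0.4694²)·5.5661] / (0.4694·√5.5661)
   = [0.921945 + 0.726756] / 1.107436 = 1.488755
d₂ = d₁ − σ√T = 1.488755 − 1.107436 = 0.381319
risk-neutral PD = N(−d₂) = N(-0.381319) = 0.351483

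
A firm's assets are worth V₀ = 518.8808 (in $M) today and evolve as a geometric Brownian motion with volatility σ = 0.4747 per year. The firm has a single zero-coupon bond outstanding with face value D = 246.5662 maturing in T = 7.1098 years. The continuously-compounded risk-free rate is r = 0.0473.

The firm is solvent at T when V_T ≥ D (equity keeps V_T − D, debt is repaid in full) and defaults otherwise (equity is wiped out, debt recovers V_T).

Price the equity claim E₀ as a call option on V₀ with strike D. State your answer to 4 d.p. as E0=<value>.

d₁ = [ln(V₀/D) + (r + σ²/2)T] / (σ√T)
   = [ln(518.8808/246.5662) + (0.0473 + 0.5·0.4747²)·7.1098] / (0.4747·√7.1098)
   = [0.744044 + 1.137355] / 1.265750 = 1.486390
d₂ = d₁ − σ√T = 1.486390 − 1.265750 = 0.220641
N(d₁) = 0.931412,  N(d₂) = 0.587314,  e^(−rT) = 0.714413
E₀ = V₀·N(d₁) − D·e^(−rT)·N(d₂)
   = 518.8808·0.931412 − 246.5662·0.714413·0.587314 = 379.836397

E0=379.8364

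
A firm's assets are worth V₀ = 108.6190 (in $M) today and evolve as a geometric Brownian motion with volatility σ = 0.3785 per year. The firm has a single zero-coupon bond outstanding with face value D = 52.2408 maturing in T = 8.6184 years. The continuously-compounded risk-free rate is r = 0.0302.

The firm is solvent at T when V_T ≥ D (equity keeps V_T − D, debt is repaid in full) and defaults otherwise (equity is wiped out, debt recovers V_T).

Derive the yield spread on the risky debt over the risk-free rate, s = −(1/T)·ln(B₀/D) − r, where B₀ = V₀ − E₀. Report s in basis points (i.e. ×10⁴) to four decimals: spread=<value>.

spread=214.8532

d₁ = [ln(V₀/D) + (r + σ²/2)T] / (σ√T)
   = [ln(108.6190/52.2408) + (0.0302 + 0.5·0.3785²)·8.6184] / (0.3785·√8.6184)
   = [0.731983 + 0.877621] / 1.111167 = 1.448571
d₂ = d₁ − σ√T = 1.448571 − 1.111167 = 0.337404
N(d₁) = 0.926271,  N(d₂) = 0.632094,  e^(−rT) = 0.770839
E₀ = V₀·N(d₁) − D·e^(−rT)·N(d₂)
   = 108.6190·0.926271 − 52.2408·0.770839·0.632094 = 75.156713
B₀ = V₀ − E₀ = 108.6190 − 75.156713 = 33.462287
spread = −(1/T)·ln(B₀/D) − r = −(1/8.6184)·ln(33.462287/52.2408) − 0.0302 = 0.02148532
in basis points: 0.02148532 × 10⁴ = 214.8532 bp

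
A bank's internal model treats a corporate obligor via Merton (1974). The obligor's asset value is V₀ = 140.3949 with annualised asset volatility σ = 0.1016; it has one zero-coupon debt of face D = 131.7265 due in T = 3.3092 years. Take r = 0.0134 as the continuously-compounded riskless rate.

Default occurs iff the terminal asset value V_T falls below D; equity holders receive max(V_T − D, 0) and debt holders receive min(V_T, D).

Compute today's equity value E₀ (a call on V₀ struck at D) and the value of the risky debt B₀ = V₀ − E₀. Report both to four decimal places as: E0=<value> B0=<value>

d₁ = [ln(V₀/D) + (r + σ²/2)T] / (σ√T)
   = [ln(140.3949/131.7265) + (0.0134 + 0.5·0.1016²)·3.3092] / (0.1016·√3.3092)
   = [0.063731 + 0.061423] / 0.184823 = 0.677159
d₂ = d₁ − σ√T = 0.677159 − 0.184823 = 0.492336
N(d₁) = 0.750848,  N(d₂) = 0.688759,  e^(−rT) = 0.956626
E₀ = V₀·N(d₁) − D·e^(−rT)·N(d₂)
   = 140.3949·0.750848 − 131.7265·0.956626·0.688759 = 18.622589
B₀ = V₀ − E₀ = 140.3949 − 18.622589 = 121.772311

E0=18.6226 B0=121.7723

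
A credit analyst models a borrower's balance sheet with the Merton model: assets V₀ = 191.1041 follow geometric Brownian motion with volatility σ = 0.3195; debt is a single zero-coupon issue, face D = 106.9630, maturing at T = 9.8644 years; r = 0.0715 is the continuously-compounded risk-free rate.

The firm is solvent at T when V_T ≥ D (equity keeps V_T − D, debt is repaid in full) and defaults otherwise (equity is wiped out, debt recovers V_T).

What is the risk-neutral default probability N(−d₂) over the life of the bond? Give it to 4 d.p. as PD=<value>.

PD=0.2179

d₁ = [ln(V₀/D) + (r + σ²/2)T] / (σ√T)
   = [ln(191.1041/106.9630) + (0.0715 + 0.5·0.3195²)·9.8644] / (0.3195·√9.8644)
   = [0.580335 + 1.208785] / 1.003474 = 1.782926
d₂ = d₁ − σ√T = 1.782926 − 1.003474 = 0.779452
risk-neutral PD = N(−d₂) = N(-0.779452) = 0.217857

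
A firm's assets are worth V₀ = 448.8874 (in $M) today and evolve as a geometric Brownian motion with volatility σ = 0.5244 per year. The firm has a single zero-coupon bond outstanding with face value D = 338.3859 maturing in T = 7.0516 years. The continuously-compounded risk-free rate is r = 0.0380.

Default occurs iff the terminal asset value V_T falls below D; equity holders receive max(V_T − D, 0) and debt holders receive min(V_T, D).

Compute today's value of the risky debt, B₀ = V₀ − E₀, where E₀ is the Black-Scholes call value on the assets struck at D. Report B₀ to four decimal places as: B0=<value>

d₁ = [ln(V₀/D) + (r + σ²/2)T] / (σ√T)
   = [ln(448.8874/338.3859) + (0.0380 + 0.5·0.5244²)·7.0516] / (0.5244·√7.0516)
   = [0.282585 + 1.237539] / 1.392536 = 1.091623
d₂ = d₁ − σ√T = 1.091623 − 1.392536 = -0.300913
N(d₁) = 0.862501,  N(d₂) = 0.381740,  e^(−rT) = 0.764938
E₀ = V₀·N(d₁) − D·e^(−rT)·N(d₂)
   = 448.8874·0.862501 − 338.3859·0.764938·0.381740 = 288.354394
B₀ = V₀ − E₀ = 448.8874 − 288.354394 = 160.533006

B0=160.5330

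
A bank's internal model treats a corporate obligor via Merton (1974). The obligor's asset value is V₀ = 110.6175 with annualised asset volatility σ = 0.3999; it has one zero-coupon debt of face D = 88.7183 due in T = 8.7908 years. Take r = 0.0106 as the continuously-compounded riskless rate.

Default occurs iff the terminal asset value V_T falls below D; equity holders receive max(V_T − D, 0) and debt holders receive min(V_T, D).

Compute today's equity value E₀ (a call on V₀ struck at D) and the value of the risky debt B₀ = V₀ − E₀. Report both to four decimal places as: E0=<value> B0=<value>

d₁ = [ln(V₀/D) + (r + σ²/2)T] / (σ√T)
   = [ln(110.6175/88.7183) + (0.0106 + 0.5·0.3999²)·8.7908] / (0.3999·√8.7908)
   = [0.220612 + 0.796095] / 1.185675 = 0.857492
d₂ = d₁ − σ√T = 0.857492 − 1.185675 = -0.328183
N(d₁) = 0.804414,  N(d₂) = 0.371387,  e^(−rT) = 0.911027
E₀ = V₀·N(d₁) − D·e^(−rT)·N(d₂)
   = 110.6175·0.804414 − 88.7183·0.911027·0.371387 = 58.964956
B₀ = V₀ − E₀ = 110.6175 − 58.964956 = 51.652544

E0=58.9650 B0=51.6525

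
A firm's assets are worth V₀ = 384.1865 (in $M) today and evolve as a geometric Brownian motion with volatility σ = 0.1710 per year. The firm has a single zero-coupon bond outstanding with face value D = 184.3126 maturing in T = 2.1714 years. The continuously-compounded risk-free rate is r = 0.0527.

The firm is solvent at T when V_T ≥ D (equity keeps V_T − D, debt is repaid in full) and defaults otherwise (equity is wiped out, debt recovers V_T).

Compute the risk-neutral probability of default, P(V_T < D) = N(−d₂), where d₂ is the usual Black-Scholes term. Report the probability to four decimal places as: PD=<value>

PD=0.0006

d₁ = [ln(V₀/D) + (r + σ²/2)T] / (σ√T)
   = [ln(384.1865/184.3126) + (0.0527 + 0.5·0.1710²)·2.1714] / (0.1710·√2.1714)
   = [0.734495 + 0.146180] / 0.251980 = 3.495018
d₂ = d₁ − σ√T = 3.495018 − 0.251980 = 3.243038
risk-neutral PD = N(−d₂) = N(-3.243038) = 0.000591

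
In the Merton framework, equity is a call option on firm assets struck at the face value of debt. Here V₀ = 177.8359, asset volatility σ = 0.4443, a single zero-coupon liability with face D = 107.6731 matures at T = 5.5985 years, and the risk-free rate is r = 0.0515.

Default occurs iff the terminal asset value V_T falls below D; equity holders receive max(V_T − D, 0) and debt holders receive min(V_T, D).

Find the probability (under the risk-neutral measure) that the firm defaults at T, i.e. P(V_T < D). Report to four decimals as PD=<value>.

d₁ = [ln(V₀/D) + (r + σ²/2)T] / (σ√T)
   = [ln(177.8359/107.6731) + (0.0515 + 0.5·0.4443²)·5.5985] / (0.4443·√5.5985)
   = [0.501761 + 0.840902] / 1.051265 = 1.277188
d₂ = d₁ − σ√T = 1.277188 − 1.051265 = 0.225923
risk-neutral PD = N(−d₂) = N(-0.225923) = 0.410631

PD=0.4106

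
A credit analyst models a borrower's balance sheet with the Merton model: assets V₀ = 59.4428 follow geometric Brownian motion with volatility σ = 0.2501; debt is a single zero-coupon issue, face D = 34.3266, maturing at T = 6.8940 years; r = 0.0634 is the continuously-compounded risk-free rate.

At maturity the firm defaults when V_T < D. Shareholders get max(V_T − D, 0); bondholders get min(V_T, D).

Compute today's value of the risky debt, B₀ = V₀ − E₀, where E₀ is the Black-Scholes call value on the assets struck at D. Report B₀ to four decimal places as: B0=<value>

d₁ = [ln(V₀/D) + (r + σ²/2)T] / (σ√T)
   = [ln(59.4428/34.3266) + (0.0634 + 0.5·0.2501²)·6.8940] / (0.2501·√6.8940)
   = [0.549094 + 0.652689] / 0.656673 = 1.830109
d₂ = d₁ − σ√T = 1.830109 − 0.656673 = 1.173435
N(d₁) = 0.966383,  N(d₂) = 0.879689,  e^(−rT) = 0.645920
E₀ = V₀·N(d₁) − D·e^(−rT)·N(d₂)
   = 59.4428·0.966383 − 34.3266·0.645920·0.879689 = 37.939838
B₀ = V₀ − E₀ = 59.4428 − 37.939838 = 21.502962

B0=21.5030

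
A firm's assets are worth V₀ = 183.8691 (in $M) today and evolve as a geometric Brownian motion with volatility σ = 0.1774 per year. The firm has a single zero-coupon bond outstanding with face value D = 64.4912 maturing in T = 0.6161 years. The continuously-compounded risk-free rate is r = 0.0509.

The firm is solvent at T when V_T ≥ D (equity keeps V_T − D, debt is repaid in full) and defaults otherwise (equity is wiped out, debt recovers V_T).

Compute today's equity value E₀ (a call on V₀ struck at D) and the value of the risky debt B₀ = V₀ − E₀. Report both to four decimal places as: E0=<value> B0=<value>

E0=121.3689 B0=62.5002

d₁ = [ln(V₀/D) + (r + σ²/2)T] / (σ√T)
   = [ln(183.8691/64.4912) + (0.0509 + 0.5·0.1774²)·0.6161] / (0.1774·√0.6161)
   = [1.047695 + 0.041054] / 0.139245 = 7.818955
d₂ = d₁ − σ√T = 7.818955 − 0.139245 = 7.679710
N(d₁) = 1.000000,  N(d₂) = 1.000000,  e^(−rT) = 0.969127
E₀ = V₀·N(d₁) − D·e^(−rT)·N(d₂)
   = 183.8691·1.000000 − 64.4912·0.969127·1.000000 = 121.368929
B₀ = V₀ − E₀ = 183.8691 − 121.368929 = 62.500171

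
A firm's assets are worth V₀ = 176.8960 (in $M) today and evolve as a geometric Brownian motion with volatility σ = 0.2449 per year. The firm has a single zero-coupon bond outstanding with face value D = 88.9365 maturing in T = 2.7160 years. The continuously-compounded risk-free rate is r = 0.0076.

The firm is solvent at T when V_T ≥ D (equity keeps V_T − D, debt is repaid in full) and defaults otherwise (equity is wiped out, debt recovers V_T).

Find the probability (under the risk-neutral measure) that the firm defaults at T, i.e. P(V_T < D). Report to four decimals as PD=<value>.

PD=0.0602

d₁ = [ln(V₀/D) + (r + σ²/2)T] / (σ√T)
   = [ln(176.8960/88.9365) + (0.0076 + 0.5·0.2449²)·2.7160] / (0.2449·√2.7160)
   = [0.687639 + 0.102089] / 0.403602 = 1.956699
d₂ = d₁ − σ√T = 1.956699 − 0.403602 = 1.553097
risk-neutral PD = N(−d₂) = N(-1.553097) = 0.060200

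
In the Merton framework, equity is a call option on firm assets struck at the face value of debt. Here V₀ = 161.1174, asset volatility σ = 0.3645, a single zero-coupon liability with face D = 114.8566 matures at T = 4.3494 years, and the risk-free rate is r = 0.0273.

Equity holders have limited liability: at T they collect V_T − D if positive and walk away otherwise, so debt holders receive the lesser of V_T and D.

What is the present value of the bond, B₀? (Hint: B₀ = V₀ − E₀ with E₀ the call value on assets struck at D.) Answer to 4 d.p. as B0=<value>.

d₁ = [ln(V₀/D) + (r + σ²/2)T] / (σ√T)
   = [ln(161.1174/114.8566) + (0.0273 + 0.5·0.3645²)·4.3494] / (0.3645·√4.3494)
   = [0.338449 + 0.407670] / 0.760173 = 0.981512
d₂ = d₁ − σ√T = 0.981512 − 0.760173 = 0.221340
N(d₁) = 0.836830,  N(d₂) = 0.587586,  e^(−rT) = 0.888040
E₀ = V₀·N(d₁) − D·e^(−rT)·N(d₂)
   = 161.1174·0.836830 − 114.8566·0.888040·0.587586 = 74.895705
B₀ = V₀ − E₀ = 161.1174 − 74.895705 = 86.221695

B0=86.2217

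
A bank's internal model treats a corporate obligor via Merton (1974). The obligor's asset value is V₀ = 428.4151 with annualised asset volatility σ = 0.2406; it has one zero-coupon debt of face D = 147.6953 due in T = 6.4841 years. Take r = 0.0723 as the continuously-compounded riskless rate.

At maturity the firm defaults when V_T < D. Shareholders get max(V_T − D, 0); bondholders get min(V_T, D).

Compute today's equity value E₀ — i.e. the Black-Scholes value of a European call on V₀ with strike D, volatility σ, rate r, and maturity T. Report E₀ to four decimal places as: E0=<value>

E0=336.2269

d₁ = [ln(V₀/D) + (r + σ²/2)T] / (σ√T)
   = [ln(428.4151/147.6953) + (0.0723 + 0.5·0.2406²)·6.4841] / (0.2406·√6.4841)
   = [1.064941 + 0.656477] / 0.612661 = 2.809739
d₂ = d₁ − σ√T = 2.809739 − 0.612661 = 2.197078
N(d₁) = 0.997521,  N(d₂) = 0.985993,  e^(−rT) = 0.625752
E₀ = V₀·N(d₁) − D·e^(−rT)·N(d₂)
   = 428.4151·0.997521 − 147.6953·0.625752·0.985993 = 336.226905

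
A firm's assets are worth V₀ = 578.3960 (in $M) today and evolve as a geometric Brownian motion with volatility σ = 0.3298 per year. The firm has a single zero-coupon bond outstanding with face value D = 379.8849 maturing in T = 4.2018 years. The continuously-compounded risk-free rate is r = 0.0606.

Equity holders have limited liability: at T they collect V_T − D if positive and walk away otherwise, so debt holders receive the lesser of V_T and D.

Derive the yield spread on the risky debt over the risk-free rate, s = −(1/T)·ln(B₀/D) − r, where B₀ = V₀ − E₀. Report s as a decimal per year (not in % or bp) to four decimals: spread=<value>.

spread=0.0189

d₁ = [ln(V₀/D) + (r + σ²/2)T] / (σ√T)
   = [ln(578.3960/379.8849) + (0.0606 + 0.5·0.3298²)·4.2018] / (0.3298·√4.2018)
   = [0.420390 + 0.483140] / 0.676034 = 1.336517
d₂ = d₁ − σ√T = 1.336517 − 0.676034 = 0.660483
N(d₁) = 0.909310,  N(d₂) = 0.745528,  e^(−rT) = 0.775204
E₀ = V₀·N(d₁) − D·e^(−rT)·N(d₂)
   = 578.3960·0.909310 − 379.8849·0.775204·0.745528 = 306.391862
B₀ = V₀ − E₀ = 578.3960 − 306.391862 = 272.004138
spread = −(1/T)·ln(B₀/D) − r = −(1/4.2018)·ln(272.004138/379.8849) − 0.0606 = 0.01890189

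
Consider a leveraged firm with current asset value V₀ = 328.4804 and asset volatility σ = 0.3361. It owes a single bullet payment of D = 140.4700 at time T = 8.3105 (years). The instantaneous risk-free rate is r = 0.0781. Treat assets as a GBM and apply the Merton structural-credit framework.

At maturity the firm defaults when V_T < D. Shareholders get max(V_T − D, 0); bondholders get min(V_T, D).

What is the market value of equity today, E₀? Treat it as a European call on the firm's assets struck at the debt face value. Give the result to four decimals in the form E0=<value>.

E0=258.7159

d₁ = [ln(V₀/D) + (r + σ²/2)T] / (σ√T)
   = [ln(328.4804/140.4700) + (0.0781 + 0.5·0.3361²)·8.3105] / (0.3361·√8.3105)
   = [0.849483 + 1.118440] / 0.968907 = 2.031076
d₂ = d₁ − σ√T = 2.031076 − 0.968907 = 1.062169
N(d₁) = 0.978876,  N(d₂) = 0.855920,  e^(−rT) = 0.522542
E₀ = V₀·N(d₁) − D·e^(−rT)·N(d₂)
   = 328.4804·0.978876 − 140.4700·0.522542·0.855920 = 258.715878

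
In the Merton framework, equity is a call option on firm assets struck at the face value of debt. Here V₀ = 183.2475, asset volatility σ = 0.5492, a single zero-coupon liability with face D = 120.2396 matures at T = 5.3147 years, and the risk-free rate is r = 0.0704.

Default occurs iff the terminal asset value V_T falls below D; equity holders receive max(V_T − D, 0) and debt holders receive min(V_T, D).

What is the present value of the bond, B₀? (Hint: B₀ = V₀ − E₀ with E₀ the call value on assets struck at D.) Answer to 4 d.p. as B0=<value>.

B0=60.1806

d₁ = [ln(V₀/D) + (r + σ²/2)T] / (σ√T)
   = [ln(183.2475/120.2396) + (0.0704 + 0.5·0.5492²)·5.3147] / (0.5492·√5.3147)
   = [0.421351 + 1.175666] / 1.266106 = 1.261362
d₂ = d₁ − σ√T = 1.261362 − 1.266106 = -0.004743
N(d₁) = 0.896411,  N(d₂) = 0.498108,  e^(−rT) = 0.687870
E₀ = V₀·N(d₁) − D·e^(−rT)·N(d₂)
   = 183.2475·0.896411 − 120.2396·0.687870·0.498108 = 123.066922
B₀ = V₀ − E₀ = 183.2475 − 123.066922 = 60.180578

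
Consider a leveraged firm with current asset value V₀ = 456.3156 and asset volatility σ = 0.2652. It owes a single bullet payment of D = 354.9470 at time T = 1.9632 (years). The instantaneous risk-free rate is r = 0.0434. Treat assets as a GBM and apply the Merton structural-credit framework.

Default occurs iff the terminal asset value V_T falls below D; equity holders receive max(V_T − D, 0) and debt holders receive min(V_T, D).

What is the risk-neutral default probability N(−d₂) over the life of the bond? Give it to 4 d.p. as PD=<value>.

d₁ = [ln(V₀/D) + (r + σ²/2)T] / (σ√T)
   = [ln(456.3156/354.9470) + (0.0434 + 0.5·0.2652²)·1.9632] / (0.2652·√1.9632)
   = [0.251216 + 0.154240] / 0.371583 = 1.091159
d₂ = d₁ − σ√T = 1.091159 − 0.371583 = 0.719576
risk-neutral PD = N(−d₂) = N(-0.719576) = 0.235893

PD=0.2359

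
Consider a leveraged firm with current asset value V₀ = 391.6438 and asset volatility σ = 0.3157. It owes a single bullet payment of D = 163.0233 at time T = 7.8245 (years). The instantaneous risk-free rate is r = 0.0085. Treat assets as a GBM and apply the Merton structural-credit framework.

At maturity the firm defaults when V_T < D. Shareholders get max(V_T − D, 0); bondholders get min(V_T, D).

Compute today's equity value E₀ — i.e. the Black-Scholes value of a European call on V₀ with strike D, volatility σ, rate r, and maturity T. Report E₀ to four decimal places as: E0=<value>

E0=253.9250

d₁ = [ln(V₀/D) + (r + σ²/2)T] / (σ√T)
   = [ln(391.6438/163.0233) + (0.0085 + 0.5·0.3157²)·7.8245] / (0.3157·√7.8245)
   = [0.876460 + 0.456428] / 0.883086 = 1.509353
d₂ = d₁ − σ√T = 1.509353 − 0.883086 = 0.626267
N(d₁) = 0.934396,  N(d₂) = 0.734430,  e^(−rT) = 0.935655
E₀ = V₀·N(d₁) − D·e^(−rT)·N(d₂)
   = 391.6438·0.934396 − 163.0233·0.935655·0.734430 = 253.925008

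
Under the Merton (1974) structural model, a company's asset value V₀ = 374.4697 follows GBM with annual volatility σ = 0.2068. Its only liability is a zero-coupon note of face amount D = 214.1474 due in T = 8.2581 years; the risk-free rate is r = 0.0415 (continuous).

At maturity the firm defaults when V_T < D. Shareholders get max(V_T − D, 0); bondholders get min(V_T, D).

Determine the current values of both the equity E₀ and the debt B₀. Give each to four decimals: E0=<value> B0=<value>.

d₁ = [ln(V₀/D) + (r + σ²/2)T] / (σ√T)
   = [ln(374.4697/214.1474) + (0.0415 + 0.5·0.2068²)·8.2581] / (0.2068·√8.2581)
   = [0.558846 + 0.519295] / 0.594279 = 1.814200
d₂ = d₁ − σ√T = 1.814200 − 0.594279 = 1.219921
N(d₁) = 0.965177,  N(d₂) = 0.888753,  e^(−rT) = 0.709843
E₀ = V₀·N(d₁) − D·e^(−rT)·N(d₂)
   = 374.4697·0.965177 − 214.1474·0.709843·0.888753 = 226.329134
B₀ = V₀ − E₀ = 374.4697 − 226.329134 = 148.140566

E0=226.3291 B0=148.1406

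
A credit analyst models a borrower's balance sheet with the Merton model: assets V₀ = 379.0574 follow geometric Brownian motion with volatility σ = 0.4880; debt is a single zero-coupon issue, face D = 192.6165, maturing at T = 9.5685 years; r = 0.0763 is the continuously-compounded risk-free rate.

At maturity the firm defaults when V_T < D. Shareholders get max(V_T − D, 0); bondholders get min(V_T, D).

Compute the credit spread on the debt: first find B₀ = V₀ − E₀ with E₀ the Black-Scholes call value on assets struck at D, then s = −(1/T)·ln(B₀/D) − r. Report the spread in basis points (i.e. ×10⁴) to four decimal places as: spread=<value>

d₁ = [ln(V₀/D) + (r + σ²/2)T] / (σ√T)
   = [ln(379.0574/192.6165) + (0.0763 + 0.5·0.4880²)·9.5685] / (0.4880·√9.5685)
   = [0.676986 + 1.869417] / 1.509530 = 1.686885
d₂ = d₁ − σ√T = 1.686885 − 1.509530 = 0.177355
N(d₁) = 0.954187,  N(d₂) = 0.570385,  e^(−rT) = 0.481872
E₀ = V₀·N(d₁) − D·e^(−rT)·N(d₂)
   = 379.0574·0.954187 − 192.6165·0.481872·0.570385 = 308.750575
B₀ = V₀ − E₀ = 379.0574 − 308.750575 = 70.306825
spread = −(1/T)·ln(B₀/D) − r = −(1/9.5685)·ln(70.306825/192.6165) − 0.0763 = 0.02902814
in basis points: 0.02902814 × 10⁴ = 290.2814 bp

spread=290.2814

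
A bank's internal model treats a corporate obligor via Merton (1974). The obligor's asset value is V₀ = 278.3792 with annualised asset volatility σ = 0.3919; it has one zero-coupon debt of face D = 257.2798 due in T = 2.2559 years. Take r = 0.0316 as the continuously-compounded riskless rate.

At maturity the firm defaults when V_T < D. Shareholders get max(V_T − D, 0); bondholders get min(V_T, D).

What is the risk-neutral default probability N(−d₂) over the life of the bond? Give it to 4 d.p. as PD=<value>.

PD=0.5157

d₁ = [ln(V₀/D) + (r + σ²/2)T] / (σ√T)
   = [ln(278.3792/257.2798) + (0.0316 + 0.5·0.3919²)·2.2559] / (0.3919·√2.2559)
   = [0.078820 + 0.244523] / 0.588620 = 0.549324
d₂ = d₁ − σ√T = 0.549324 − 0.588620 = -0.039296
risk-neutral PD = N(−d₂) = N(0.039296) = 0.515673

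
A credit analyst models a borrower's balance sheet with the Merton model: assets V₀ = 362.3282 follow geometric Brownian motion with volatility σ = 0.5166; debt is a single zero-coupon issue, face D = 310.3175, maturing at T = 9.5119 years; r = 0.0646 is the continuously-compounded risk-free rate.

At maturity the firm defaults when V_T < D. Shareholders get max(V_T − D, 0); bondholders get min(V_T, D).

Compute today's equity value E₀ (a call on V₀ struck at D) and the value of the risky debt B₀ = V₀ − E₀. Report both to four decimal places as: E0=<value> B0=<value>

d₁ = [ln(V₀/D) + (r + σ²/2)T] / (σ√T)
   = [ln(362.3282/310.3175) + (0.0646 + 0.5·0.5166²)·9.5119] / (0.5166·√9.5119)
   = [0.154954 + 1.883716] / 1.593265 = 1.279555
d₂ = d₁ − σ√T = 1.279555 − 1.593265 = -0.313710
N(d₁) = 0.899649,  N(d₂) = 0.376871,  e^(−rT) = 0.540928
E₀ = V₀·N(d₁) − D·e^(−rT)·N(d₂)
   = 362.3282·0.899649 − 310.3175·0.540928·0.376871 = 262.706952
B₀ = V₀ − E₀ = 362.3282 − 262.706952 = 99.621248

E0=262.7070 B0=99.6212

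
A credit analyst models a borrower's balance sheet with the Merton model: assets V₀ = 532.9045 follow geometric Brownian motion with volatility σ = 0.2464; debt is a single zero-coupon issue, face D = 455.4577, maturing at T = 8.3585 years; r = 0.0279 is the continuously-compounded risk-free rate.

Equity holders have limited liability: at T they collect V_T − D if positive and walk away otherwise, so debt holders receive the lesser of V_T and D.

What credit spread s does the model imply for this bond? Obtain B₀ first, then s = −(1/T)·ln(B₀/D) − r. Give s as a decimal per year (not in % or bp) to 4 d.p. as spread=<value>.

d₁ = [ln(V₀/D) + (r + σ²/2)T] / (σ√T)
   = [ln(532.9045/455.4577) + (0.0279 + 0.5·0.2464²)·8.3585] / (0.2464·√8.3585)
   = [0.157039 + 0.486937] / 0.712369 = 0.903993
d₂ = d₁ − σ√T = 0.903993 − 0.712369 = 0.191624
N(d₁) = 0.817000,  N(d₂) = 0.575982,  e^(−rT) = 0.791993
E₀ = V₀·N(d₁) − D·e^(−rT)·N(d₂)
   = 532.9045·0.817000 − 455.4577·0.791993·0.575982 = 227.615366
B₀ = V₀ − E₀ = 532.9045 − 227.615366 = 305.289134
spread = −(1/T)·ln(B₀/D) − r = −(1/8.3585)·ln(305.289134/455.4577) − 0.0279 = 0.01996069

spread=0.0200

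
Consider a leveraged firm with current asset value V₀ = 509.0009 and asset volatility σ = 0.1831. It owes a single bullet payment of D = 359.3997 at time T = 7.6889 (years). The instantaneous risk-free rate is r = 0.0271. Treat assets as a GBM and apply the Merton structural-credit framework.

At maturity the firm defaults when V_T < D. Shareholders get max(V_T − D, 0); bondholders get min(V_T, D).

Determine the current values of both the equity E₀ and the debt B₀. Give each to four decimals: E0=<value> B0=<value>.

d₁ = [ln(V₀/D) + (r + σ²/2)T] / (σ√T)
   = [ln(509.0009/359.3997) + (0.0271 + 0.5·0.1831²)·7.6889] / (0.1831·√7.6889)
   = [0.348015 + 0.337257] / 0.507716 = 1.349715
d₂ = d₁ − σ√T = 1.349715 − 0.507716 = 0.842000
N(d₁) = 0.911446,  N(d₂) = 0.800106,  e^(−rT) = 0.811907
E₀ = V₀·N(d₁) − D·e^(−rT)·N(d₂)
   = 509.0009·0.911446 − 359.3997·0.811907·0.800106 = 230.456715
B₀ = V₀ − E₀ = 509.0009 − 230.456715 = 278.544185

E0=230.4567 B0=278.5442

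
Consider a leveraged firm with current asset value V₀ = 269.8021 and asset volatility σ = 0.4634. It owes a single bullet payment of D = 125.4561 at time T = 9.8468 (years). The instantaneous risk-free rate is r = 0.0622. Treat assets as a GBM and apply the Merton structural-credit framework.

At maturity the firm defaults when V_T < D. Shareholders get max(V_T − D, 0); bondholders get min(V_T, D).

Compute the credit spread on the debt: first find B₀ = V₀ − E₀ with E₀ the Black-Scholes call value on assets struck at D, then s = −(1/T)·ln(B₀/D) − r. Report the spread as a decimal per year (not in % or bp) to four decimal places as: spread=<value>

d₁ = [ln(V₀/D) + (r + σ²/2)T] / (σ√T)
   = [ln(269.8021/125.4561) + (0.0622 + 0.5·0.4634²)·9.8468] / (0.4634·√9.8468)
   = [0.765733 + 1.669720] / 1.454131 = 1.674851
d₂ = d₁ − σ√T = 1.674851 − 1.454131 = 0.220719
N(d₁) = 0.953018,  N(d₂) = 0.587345,  e^(−rT) = 0.542010
E₀ = V₀·N(d₁) − D·e^(−rT)·N(d₂)
   = 269.8021·0.953018 − 125.4561·0.542010·0.587345 = 217.187799
B₀ = V₀ − E₀ = 269.8021 − 217.187799 = 52.614301
spread = −(1/T)·ln(B₀/D) − r = −(1/9.8468)·ln(52.614301/125.4561) − 0.0622 = 0.02604876

spread=0.0260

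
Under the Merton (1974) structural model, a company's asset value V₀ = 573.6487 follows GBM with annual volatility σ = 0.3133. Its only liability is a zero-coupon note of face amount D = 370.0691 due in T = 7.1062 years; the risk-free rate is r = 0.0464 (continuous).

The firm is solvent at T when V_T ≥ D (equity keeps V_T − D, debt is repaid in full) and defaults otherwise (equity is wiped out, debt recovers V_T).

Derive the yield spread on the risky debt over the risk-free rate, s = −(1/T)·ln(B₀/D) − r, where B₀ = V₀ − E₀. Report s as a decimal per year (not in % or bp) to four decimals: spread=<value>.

spread=0.0168

d₁ = [ln(V₀/D) + (r + σ²/2)T] / (σ√T)
   = [ln(573.6487/370.0691) + (0.0464 + 0.5·0.3133²)·7.1062] / (0.3133·√7.1062)
   = [0.438327 + 0.678489] / 0.835178 = 1.337219
d₂ = d₁ − σ√T = 1.337219 − 0.835178 = 0.502041
N(d₁) = 0.909424,  N(d₂) = 0.692181,  e^(−rT) = 0.719120
E₀ = V₀·N(d₁) − D·e^(−rT)·N(d₂)
   = 573.6487·0.909424 − 370.0691·0.719120·0.692181 = 337.484317
B₀ = V₀ − E₀ = 573.6487 − 337.484317 = 236.164383
spread = −(1/T)·ln(B₀/D) − r = −(1/7.1062)·ln(236.164383/370.0691) − 0.0464 = 0.01680701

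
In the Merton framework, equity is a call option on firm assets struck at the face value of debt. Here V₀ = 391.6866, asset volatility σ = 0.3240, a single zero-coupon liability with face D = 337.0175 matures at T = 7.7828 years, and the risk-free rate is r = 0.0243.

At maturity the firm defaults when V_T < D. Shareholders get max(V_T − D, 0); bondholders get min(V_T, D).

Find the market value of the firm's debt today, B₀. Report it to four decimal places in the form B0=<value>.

d₁ = [ln(V₀/D) + (r + σ²/2)T] / (σ√T)
   = [ln(391.6866/337.0175) + (0.0243 + 0.5·0.3240²)·7.7828] / (0.3240·√7.7828)
   = [0.150327 + 0.597626] / 0.903885 = 0.827487
d₂ = d₁ − σ√T = 0.827487 − 0.903885 = -0.076397
N(d₁) = 0.796019,  N(d₂) = 0.469551,  e^(−rT) = 0.827685
E₀ = V₀·N(d₁) − D·e^(−rT)·N(d₂)
   = 391.6866·0.796019 − 337.0175·0.827685·0.469551 = 180.811370
B₀ = V₀ − E₀ = 391.6866 − 180.811370 = 210.875230

B0=210.8752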